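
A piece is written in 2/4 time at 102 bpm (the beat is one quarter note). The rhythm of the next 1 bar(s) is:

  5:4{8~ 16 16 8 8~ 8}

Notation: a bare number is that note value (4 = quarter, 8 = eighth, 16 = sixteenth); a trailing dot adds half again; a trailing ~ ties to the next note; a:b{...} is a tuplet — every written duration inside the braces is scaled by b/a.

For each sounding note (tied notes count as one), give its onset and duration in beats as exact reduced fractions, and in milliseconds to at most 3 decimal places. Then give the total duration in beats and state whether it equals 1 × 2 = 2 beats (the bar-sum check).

1) 0.0ms=0b +352.941ms=3/5b
2) 352.941ms=3/5b +117.647ms=1/5b
3) 470.588ms=4/5b +235.294ms=2/5b
4) 705.882ms=6/5b +470.588ms=4/5b
Σ=2b of 2 (102bpm 2/4) — PASS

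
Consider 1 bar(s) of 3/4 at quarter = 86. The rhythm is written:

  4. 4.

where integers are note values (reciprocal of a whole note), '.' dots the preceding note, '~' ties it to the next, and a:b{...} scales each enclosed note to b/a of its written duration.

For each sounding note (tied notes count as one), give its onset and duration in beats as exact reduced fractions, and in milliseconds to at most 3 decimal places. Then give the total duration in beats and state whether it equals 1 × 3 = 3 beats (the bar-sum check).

1) 0.0ms=0b +1046.512ms=3/2b
2) 1046.512ms=3/2b +1046.512ms=3/2b
Σ=3b of 3 (86bpm 3/4) — PASS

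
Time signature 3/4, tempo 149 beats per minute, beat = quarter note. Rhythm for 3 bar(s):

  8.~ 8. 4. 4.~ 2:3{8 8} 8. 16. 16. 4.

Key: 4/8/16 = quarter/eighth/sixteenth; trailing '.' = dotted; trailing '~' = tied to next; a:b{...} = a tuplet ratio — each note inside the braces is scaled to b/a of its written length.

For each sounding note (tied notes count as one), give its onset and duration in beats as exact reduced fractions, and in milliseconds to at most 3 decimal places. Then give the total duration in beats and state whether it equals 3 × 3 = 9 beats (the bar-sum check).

1) 0.0ms=0b +604.027ms=3/2b
2) 604.027ms=3/2b +604.027ms=3/2b
3) 1208.054ms=3b +906.04ms=9/4b
4) 2114.094ms=21/4b +302.013ms=3/4b
5) 2416.107ms=6b +302.013ms=3/4b
6) 2718.121ms=27/4b +151.007ms=3/8b
7) 2869.128ms=57/8b +151.007ms=3/8b
8) 3020.134ms=15/2b +604.027ms=3/2b
Σ=9b of 9 (149bpm 3/4) — PASS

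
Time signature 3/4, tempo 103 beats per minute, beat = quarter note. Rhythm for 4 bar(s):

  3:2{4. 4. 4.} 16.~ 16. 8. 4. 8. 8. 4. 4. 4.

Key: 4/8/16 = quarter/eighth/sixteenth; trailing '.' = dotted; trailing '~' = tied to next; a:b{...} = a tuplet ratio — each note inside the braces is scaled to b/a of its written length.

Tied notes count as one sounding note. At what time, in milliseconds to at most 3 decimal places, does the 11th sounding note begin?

note 11 onset = 21/2b = 6116.505ms

1. 0.0ms @ 0 + 582.524ms (1)
2. 582.524ms @ 1 + 582.524ms (1)
3. 1165.049ms @ 2 + 582.524ms (1)
4. 1747.573ms @ 3 + 436.893ms (3/4)
5. 2184.466ms @ 15/4 + 436.893ms (3/4)
6. 2621.359ms @ 9/2 + 873.786ms (3/2)
7. 3495.146ms @ 6 + 436.893ms (3/4)
8. 3932.039ms @ 27/4 + 436.893ms (3/4)
9. 4368.932ms @ 15/2 + 873.786ms (3/2)
10. 5242.718ms @ 9 + 873.786ms (3/2)
11. 6116.505ms @ 21/2 + 873.786ms (3/2)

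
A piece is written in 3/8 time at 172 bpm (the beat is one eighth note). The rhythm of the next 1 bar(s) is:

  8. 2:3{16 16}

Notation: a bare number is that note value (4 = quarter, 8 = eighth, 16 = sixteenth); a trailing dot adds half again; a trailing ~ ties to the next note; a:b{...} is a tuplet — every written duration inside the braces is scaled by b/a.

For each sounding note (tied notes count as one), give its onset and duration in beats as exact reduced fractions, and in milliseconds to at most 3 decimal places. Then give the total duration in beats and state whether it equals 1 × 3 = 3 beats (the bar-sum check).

1) 0.0ms=0b +523.256ms=3/2b
2) 523.256ms=3/2b +261.628ms=3/4b
3) 784.884ms=9/4b +261.628ms=3/4b
Σ=3b of 3 (172bpm 3/8) — PASS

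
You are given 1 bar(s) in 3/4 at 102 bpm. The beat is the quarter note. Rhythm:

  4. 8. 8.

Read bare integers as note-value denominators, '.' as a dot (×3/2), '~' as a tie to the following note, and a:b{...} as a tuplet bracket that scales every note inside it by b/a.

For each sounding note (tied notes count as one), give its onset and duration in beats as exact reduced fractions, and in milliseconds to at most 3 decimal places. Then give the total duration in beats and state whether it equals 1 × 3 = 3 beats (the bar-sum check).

1) 0.0ms=0b +882.353ms=3/2b
2) 882.353ms=3/2b +441.176ms=3/4b
3) 1323.529ms=9/4b +441.176ms=3/4b
Σ=3b of 3 (102bpm 3/4) — PASS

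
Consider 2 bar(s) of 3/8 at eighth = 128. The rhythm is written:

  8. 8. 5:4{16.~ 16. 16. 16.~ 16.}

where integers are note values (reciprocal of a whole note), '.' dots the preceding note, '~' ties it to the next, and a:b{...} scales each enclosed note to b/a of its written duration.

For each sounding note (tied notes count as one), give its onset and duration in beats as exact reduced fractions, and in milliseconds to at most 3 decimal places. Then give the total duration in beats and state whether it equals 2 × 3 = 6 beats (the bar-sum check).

1) 0.0ms=0b +703.125ms=3/2b
2) 703.125ms=3/2b +703.125ms=3/2b
3) 1406.25ms=3b +562.5ms=6/5b
4) 1968.75ms=21/5b +281.25ms=3/5b
5) 2250.0ms=24/5b +562.5ms=6/5b
Σ=6b of 6 (128bpm 3/8) — PASS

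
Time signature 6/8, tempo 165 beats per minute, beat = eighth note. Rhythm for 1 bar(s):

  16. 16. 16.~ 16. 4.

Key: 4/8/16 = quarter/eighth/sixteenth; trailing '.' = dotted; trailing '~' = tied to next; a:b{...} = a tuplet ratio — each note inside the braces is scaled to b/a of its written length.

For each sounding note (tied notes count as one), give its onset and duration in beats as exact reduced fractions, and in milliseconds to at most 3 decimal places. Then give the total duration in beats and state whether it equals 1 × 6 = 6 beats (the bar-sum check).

1) 0.0ms=0b +272.727ms=3/4b
2) 272.727ms=3/4b +272.727ms=3/4b
3) 545.455ms=3/2b +545.455ms=3/2b
4) 1090.909ms=3b +1090.909ms=3b
Σ=6b of 6 (165bpm 6/8) — PASS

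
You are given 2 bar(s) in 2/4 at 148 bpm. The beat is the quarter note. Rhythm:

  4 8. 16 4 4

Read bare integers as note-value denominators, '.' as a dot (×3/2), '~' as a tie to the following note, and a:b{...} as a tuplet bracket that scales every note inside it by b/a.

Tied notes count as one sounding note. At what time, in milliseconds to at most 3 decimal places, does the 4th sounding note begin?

1. 0.0ms @ 0 + 405.405ms (1)
2. 405.405ms @ 1 + 304.054ms (3/4)
3. 709.459ms @ 7/4 + 101.351ms (1/4)
4. 810.811ms @ 2 + 405.405ms (1)
5. 1216.216ms @ 3 + 405.405ms (1)

note 4 onset = 2b = 810.811ms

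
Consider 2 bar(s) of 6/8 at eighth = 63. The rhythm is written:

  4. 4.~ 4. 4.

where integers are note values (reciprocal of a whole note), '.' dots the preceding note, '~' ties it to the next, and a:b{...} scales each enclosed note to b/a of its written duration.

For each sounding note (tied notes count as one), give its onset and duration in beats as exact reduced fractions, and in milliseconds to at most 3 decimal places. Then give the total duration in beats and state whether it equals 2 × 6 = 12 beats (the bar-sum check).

1) 0.0ms=0b +2857.143ms=3b
2) 2857.143ms=3b +5714.286ms=6b
3) 8571.429ms=9b +2857.143ms=3b
Σ=12b of 12 (63bpm 6/8) — PASS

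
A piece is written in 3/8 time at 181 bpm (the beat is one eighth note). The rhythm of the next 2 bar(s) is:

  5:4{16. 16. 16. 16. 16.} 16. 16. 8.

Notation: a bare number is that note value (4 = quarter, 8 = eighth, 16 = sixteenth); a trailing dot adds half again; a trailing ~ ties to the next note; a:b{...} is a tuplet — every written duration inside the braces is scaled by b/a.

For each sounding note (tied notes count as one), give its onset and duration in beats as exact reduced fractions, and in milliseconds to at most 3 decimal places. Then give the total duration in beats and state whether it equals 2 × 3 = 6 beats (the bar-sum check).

1) 0.0ms=0b +198.895ms=3/5b
2) 198.895ms=3/5b +198.895ms=3/5b
3) 397.79ms=6/5b +198.895ms=3/5b
4) 596.685ms=9/5b +198.895ms=3/5b
5) 795.58ms=12/5b +198.895ms=3/5b
6) 994.475ms=3b +248.619ms=3/4b
7) 1243.094ms=15/4b +248.619ms=3/4b
8) 1491.713ms=9/2b +497.238ms=3/2b
Σ=6b of 6 (181bpm 3/8) — PASS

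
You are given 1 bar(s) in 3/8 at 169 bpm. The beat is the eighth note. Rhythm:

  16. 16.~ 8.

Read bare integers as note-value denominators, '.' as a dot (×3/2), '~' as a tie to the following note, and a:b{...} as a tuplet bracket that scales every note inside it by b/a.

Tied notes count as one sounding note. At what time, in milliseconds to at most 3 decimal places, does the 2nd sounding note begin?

1. 0.0ms @ 0 + 266.272ms (3/4)
2. 266.272ms @ 3/4 + 798.817ms (9/4)

note 2 onset = 3/4b = 266.272ms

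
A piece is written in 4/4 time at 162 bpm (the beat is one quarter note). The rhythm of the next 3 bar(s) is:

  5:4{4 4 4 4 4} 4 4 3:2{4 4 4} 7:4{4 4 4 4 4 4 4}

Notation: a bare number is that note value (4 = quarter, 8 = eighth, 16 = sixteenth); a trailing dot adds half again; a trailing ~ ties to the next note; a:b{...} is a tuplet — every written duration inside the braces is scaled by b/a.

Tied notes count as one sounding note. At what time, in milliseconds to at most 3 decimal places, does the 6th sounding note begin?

note 6 onset = 4b = 1481.481ms

1. 0.0ms @ 0 + 296.296ms (4/5)
2. 296.296ms @ 4/5 + 296.296ms (4/5)
3. 592.593ms @ 8/5 + 296.296ms (4/5)
4. 888.889ms @ 12/5 + 296.296ms (4/5)
5. 1185.185ms @ 16/5 + 296.296ms (4/5)
6. 1481.481ms @ 4 + 370.37ms (1)
7. 1851.852ms @ 5 + 370.37ms (1)
8. 2222.222ms @ 6 + 246.914ms (2/3)
9. 2469.136ms @ 20/3 + 246.914ms (2/3)
10. 2716.049ms @ 22/3 + 246.914ms (2/3)
11. 2962.963ms @ 8 + 211.64ms (4/7)
12. 3174.603ms @ 60/7 + 211.64ms (4/7)
13. 3386.243ms @ 64/7 + 211.64ms (4/7)
14. 3597.884ms @ 68/7 + 211.64ms (4/7)
15. 3809.524ms @ 72/7 + 211.64ms (4/7)
16. 4021.164ms @ 76/7 + 211.64ms (4/7)
17. 4232.804ms @ 80/7 + 211.64ms (4/7)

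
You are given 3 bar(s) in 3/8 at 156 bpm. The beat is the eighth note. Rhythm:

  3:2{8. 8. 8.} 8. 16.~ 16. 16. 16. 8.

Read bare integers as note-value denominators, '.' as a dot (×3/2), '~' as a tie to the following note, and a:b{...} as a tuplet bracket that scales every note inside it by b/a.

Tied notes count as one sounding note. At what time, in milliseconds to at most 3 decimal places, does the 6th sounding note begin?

note 6 onset = 6b = 2307.692ms

1. 0.0ms @ 0 + 384.615ms (1)
2. 384.615ms @ 1 + 384.615ms (1)
3. 769.231ms @ 2 + 384.615ms (1)
4. 1153.846ms @ 3 + 576.923ms (3/2)
5. 1730.769ms @ 9/2 + 576.923ms (3/2)
6. 2307.692ms @ 6 + 288.462ms (3/4)
7. 2596.154ms @ 27/4 + 288.462ms (3/4)
8. 2884.615ms @ 15/2 + 576.923ms (3/2)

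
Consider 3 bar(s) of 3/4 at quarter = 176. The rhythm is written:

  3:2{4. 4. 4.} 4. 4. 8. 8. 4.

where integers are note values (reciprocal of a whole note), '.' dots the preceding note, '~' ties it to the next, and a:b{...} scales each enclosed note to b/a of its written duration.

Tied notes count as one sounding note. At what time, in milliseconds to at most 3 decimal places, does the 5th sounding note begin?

note 5 onset = 9/2b = 1534.091ms

1. 0.0ms @ 0 + 340.909ms (1)
2. 340.909ms @ 1 + 340.909ms (1)
3. 681.818ms @ 2 + 340.909ms (1)
4. 1022.727ms @ 3 + 511.364ms (3/2)
5. 1534.091ms @ 9/2 + 511.364ms (3/2)
6. 2045.455ms @ 6 + 255.682ms (3/4)
7. 2301.136ms @ 27/4 + 255.682ms (3/4)
8. 2556.818ms @ 15/2 + 511.364ms (3/2)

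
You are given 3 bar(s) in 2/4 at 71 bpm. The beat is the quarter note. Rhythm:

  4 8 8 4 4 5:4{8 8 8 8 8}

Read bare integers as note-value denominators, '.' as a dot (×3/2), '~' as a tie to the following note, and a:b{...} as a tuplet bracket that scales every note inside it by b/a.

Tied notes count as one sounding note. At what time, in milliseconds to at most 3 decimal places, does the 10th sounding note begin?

note 10 onset = 28/5b = 4732.394ms

1. 0.0ms @ 0 + 845.07ms (1)
2. 845.07ms @ 1 + 422.535ms (1/2)
3. 1267.606ms @ 3/2 + 422.535ms (1/2)
4. 1690.141ms @ 2 + 845.07ms (1)
5. 2535.211ms @ 3 + 845.07ms (1)
6. 3380.282ms @ 4 + 338.028ms (2/5)
7. 3718.31ms @ 22/5 + 338.028ms (2/5)
8. 4056.338ms @ 24/5 + 338.028ms (2/5)
9. 4394.366ms @ 26/5 + 338.028ms (2/5)
10. 4732.394ms @ 28/5 + 338.028ms (2/5)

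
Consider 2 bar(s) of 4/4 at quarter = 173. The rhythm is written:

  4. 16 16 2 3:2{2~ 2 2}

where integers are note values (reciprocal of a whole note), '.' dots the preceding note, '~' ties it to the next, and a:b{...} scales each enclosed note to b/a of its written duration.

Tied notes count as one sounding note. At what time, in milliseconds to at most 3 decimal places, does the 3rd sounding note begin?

1. 0.0ms @ 0 + 520.231ms (3/2)
2. 520.231ms @ 3/2 + 86.705ms (1/4)
3. 606.936ms @ 7/4 + 86.705ms (1/4)
4. 693.642ms @ 2 + 693.642ms (2)
5. 1387.283ms @ 4 + 924.855ms (8/3)
6. 2312.139ms @ 20/3 + 462.428ms (4/3)

note 3 onset = 7/4b = 606.936ms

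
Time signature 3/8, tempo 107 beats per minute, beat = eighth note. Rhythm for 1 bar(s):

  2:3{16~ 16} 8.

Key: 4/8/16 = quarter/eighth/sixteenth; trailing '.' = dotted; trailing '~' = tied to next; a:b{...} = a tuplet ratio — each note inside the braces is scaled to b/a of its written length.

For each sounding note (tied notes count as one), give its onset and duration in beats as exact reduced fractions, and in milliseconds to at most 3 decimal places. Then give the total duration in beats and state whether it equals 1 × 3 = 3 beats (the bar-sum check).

1) 0.0ms=0b +841.121ms=3/2b
2) 841.121ms=3/2b +841.121ms=3/2b
Σ=3b of 3 (107bpm 3/8) — PASS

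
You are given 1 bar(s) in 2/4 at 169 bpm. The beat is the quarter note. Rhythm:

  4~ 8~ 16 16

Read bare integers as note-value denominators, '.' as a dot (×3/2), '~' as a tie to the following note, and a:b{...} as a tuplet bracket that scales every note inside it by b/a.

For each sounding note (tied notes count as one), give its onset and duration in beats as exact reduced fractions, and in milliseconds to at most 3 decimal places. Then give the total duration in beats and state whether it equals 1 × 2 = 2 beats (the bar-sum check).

1) 0.0ms=0b +621.302ms=7/4b
2) 621.302ms=7/4b +88.757ms=1/4b
Σ=2b of 2 (169bpm 2/4) — PASS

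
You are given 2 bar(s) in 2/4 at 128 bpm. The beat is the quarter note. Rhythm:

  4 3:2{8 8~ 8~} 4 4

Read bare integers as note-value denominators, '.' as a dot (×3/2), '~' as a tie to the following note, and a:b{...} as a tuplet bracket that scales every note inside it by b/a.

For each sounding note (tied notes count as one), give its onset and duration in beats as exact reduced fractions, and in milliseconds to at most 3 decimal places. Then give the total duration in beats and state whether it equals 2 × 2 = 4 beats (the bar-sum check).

1) 0.0ms=0b +468.75ms=1b
2) 468.75ms=1b +156.25ms=1/3b
3) 625.0ms=4/3b +781.25ms=5/3b
4) 1406.25ms=3b +468.75ms=1b
Σ=4b of 4 (128bpm 2/4) — PASS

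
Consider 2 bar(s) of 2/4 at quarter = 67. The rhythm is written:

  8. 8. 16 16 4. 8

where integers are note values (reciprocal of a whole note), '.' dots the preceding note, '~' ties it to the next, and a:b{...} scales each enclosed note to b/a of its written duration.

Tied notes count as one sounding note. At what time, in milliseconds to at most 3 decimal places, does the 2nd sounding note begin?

1. 0.0ms @ 0 + 671.642ms (3/4)
2. 671.642ms @ 3/4 + 671.642ms (3/4)
3. 1343.284ms @ 3/2 + 223.881ms (1/4)
4. 1567.164ms @ 7/4 + 223.881ms (1/4)
5. 1791.045ms @ 2 + 1343.284ms (3/2)
6. 3134.328ms @ 7/2 + 447.761ms (1/2)

note 2 onset = 3/4b = 671.642ms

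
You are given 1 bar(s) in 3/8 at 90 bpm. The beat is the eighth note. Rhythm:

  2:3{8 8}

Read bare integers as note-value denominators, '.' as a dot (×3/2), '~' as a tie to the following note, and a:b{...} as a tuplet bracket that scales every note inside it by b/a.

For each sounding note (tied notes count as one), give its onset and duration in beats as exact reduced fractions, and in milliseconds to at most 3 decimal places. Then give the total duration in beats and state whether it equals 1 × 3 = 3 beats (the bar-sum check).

1) 0.0ms=0b +1000.0ms=3/2b
2) 1000.0ms=3/2b +1000.0ms=3/2b
Σ=3b of 3 (90bpm 3/8) — PASS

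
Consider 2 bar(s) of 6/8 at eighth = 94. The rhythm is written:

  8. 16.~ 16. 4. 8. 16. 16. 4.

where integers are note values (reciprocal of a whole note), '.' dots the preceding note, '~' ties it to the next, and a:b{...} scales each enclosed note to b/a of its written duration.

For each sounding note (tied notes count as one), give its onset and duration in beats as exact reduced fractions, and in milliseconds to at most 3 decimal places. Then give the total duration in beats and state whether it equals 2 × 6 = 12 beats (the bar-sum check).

1) 0.0ms=0b +957.447ms=3/2b
2) 957.447ms=3/2b +957.447ms=3/2b
3) 1914.894ms=3b +1914.894ms=3b
4) 3829.787ms=6b +957.447ms=3/2b
5) 4787.234ms=15/2b +478.723ms=3/4b
6) 5265.957ms=33/4b +478.723ms=3/4b
7) 5744.681ms=9b +1914.894ms=3b
Σ=12b of 12 (94bpm 6/8) — PASS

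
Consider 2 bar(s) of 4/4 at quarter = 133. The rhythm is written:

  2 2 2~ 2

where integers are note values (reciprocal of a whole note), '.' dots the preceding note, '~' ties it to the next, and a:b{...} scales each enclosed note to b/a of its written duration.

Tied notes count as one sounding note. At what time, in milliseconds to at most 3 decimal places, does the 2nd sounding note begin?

1. 0.0ms @ 0 + 902.256ms (2)
2. 902.256ms @ 2 + 902.256ms (2)
3. 1804.511ms @ 4 + 1804.511ms (4)

note 2 onset = 2b = 902.256ms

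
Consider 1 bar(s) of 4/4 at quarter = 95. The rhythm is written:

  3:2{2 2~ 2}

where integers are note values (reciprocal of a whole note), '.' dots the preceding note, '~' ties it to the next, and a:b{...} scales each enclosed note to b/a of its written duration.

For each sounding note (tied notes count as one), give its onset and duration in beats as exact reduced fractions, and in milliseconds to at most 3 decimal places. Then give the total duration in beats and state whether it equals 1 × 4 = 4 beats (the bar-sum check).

1) 0.0ms=0b +842.105ms=4/3b
2) 842.105ms=4/3b +1684.211ms=8/3b
Σ=4b of 4 (95bpm 4/4) — PASS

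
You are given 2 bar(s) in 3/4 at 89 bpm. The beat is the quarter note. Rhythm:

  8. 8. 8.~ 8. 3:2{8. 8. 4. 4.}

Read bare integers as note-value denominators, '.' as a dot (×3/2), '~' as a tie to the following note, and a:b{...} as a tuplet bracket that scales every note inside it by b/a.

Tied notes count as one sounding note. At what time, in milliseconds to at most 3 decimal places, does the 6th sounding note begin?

1. 0.0ms @ 0 + 505.618ms (3/4)
2. 505.618ms @ 3/4 + 505.618ms (3/4)
3. 1011.236ms @ 3/2 + 1011.236ms (3/2)
4. 2022.472ms @ 3 + 337.079ms (1/2)
5. 2359.551ms @ 7/2 + 337.079ms (1/2)
6. 2696.629ms @ 4 + 674.157ms (1)
7. 3370.787ms @ 5 + 674.157ms (1)

note 6 onset = 4b = 2696.629ms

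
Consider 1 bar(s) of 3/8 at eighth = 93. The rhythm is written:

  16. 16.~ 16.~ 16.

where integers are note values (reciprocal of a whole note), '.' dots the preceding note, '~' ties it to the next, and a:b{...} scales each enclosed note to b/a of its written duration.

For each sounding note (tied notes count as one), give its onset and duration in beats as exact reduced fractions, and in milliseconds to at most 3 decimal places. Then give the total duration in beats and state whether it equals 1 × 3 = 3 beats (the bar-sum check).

1) 0.0ms=0b +483.871ms=3/4b
2) 483.871ms=3/4b +1451.613ms=9/4b
Σ=3b of 3 (93bpm 3/8) — PASS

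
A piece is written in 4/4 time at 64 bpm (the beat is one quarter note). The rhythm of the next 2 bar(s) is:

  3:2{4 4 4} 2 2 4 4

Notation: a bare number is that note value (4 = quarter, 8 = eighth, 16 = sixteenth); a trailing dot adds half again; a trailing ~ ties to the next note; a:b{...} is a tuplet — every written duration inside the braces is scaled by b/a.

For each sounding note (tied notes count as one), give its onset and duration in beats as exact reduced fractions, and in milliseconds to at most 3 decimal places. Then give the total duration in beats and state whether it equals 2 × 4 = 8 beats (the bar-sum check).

1) 0.0ms=0b +625.0ms=2/3b
2) 625.0ms=2/3b +625.0ms=2/3b
3) 1250.0ms=4/3b +625.0ms=2/3b
4) 1875.0ms=2b +1875.0ms=2b
5) 3750.0ms=4b +1875.0ms=2b
6) 5625.0ms=6b +937.5ms=1b
7) 6562.5ms=7b +937.5ms=1b
Σ=8b of 8 (64bpm 4/4) — PASS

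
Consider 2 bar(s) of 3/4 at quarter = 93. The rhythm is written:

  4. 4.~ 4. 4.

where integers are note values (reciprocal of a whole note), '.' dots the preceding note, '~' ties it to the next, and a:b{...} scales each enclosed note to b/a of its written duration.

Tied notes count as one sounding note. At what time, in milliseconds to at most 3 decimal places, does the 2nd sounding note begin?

1. 0.0ms @ 0 + 967.742ms (3/2)
2. 967.742ms @ 3/2 + 1935.484ms (3)
3. 2903.226ms @ 9/2 + 967.742ms (3/2)

note 2 onset = 3/2b = 967.742ms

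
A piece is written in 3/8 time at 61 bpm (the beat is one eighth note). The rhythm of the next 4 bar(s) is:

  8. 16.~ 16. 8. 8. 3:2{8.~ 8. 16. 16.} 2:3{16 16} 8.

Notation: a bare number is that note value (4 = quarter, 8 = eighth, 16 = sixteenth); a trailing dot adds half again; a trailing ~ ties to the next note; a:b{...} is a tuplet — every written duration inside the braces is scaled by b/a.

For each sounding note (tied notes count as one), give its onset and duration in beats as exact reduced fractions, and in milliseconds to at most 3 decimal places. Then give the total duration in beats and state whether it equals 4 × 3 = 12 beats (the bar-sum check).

1) 0.0ms=0b +1475.41ms=3/2b
2) 1475.41ms=3/2b +1475.41ms=3/2b
3) 2950.82ms=3b +1475.41ms=3/2b
4) 4426.23ms=9/2b +1475.41ms=3/2b
5) 5901.639ms=6b +1967.213ms=2b
6) 7868.852ms=8b +491.803ms=1/2b
7) 8360.656ms=17/2b +491.803ms=1/2b
8) 8852.459ms=9b +737.705ms=3/4b
9) 9590.164ms=39/4b +737.705ms=3/4b
10) 10327.869ms=21/2b +1475.41ms=3/2b
Σ=12b of 12 (61bpm 3/8) — PASS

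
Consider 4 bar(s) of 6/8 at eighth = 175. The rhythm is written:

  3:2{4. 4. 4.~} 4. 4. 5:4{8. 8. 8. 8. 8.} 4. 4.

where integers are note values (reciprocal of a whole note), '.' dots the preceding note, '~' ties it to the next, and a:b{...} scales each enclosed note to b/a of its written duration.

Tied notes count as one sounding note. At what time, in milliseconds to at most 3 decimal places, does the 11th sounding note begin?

note 11 onset = 21b = 7200.0ms

1. 0.0ms @ 0 + 685.714ms (2)
2. 685.714ms @ 2 + 685.714ms (2)
3. 1371.429ms @ 4 + 1714.286ms (5)
4. 3085.714ms @ 9 + 1028.571ms (3)
5. 4114.286ms @ 12 + 411.429ms (6/5)
6. 4525.714ms @ 66/5 + 411.429ms (6/5)
7. 4937.143ms @ 72/5 + 411.429ms (6/5)
8. 5348.571ms @ 78/5 + 411.429ms (6/5)
9. 5760.0ms @ 84/5 + 411.429ms (6/5)
10. 6171.429ms @ 18 + 1028.571ms (3)
11. 7200.0ms @ 21 + 1028.571ms (3)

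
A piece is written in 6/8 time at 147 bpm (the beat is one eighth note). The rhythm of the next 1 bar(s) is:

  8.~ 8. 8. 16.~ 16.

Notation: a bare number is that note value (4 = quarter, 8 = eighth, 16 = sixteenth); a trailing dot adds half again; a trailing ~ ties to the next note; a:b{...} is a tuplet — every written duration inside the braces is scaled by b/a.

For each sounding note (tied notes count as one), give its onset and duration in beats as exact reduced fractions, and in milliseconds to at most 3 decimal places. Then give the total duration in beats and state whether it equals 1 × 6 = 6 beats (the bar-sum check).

1) 0.0ms=0b +1224.49ms=3b
2) 1224.49ms=3b +612.245ms=3/2b
3) 1836.735ms=9/2b +612.245ms=3/2b
Σ=6b of 6 (147bpm 6/8) — PASS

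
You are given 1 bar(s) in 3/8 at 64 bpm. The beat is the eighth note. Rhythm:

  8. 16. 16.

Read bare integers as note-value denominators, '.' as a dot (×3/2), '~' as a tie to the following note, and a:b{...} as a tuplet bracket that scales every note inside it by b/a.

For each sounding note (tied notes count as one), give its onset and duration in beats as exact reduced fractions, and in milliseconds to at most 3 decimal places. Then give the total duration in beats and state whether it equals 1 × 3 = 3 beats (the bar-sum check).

1) 0.0ms=0b +1406.25ms=3/2b
2) 1406.25ms=3/2b +703.125ms=3/4b
3) 2109.375ms=9/4b +703.125ms=3/4b
Σ=3b of 3 (64bpm 3/8) — PASS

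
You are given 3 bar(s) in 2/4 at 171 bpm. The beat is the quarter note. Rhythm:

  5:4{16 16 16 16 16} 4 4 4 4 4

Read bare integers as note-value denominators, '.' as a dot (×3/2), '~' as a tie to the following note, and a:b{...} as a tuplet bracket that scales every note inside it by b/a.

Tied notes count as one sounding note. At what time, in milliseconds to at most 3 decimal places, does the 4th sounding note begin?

note 4 onset = 3/5b = 210.526ms

1. 0.0ms @ 0 + 70.175ms (1/5)
2. 70.175ms @ 1/5 + 70.175ms (1/5)
3. 140.351ms @ 2/5 + 70.175ms (1/5)
4. 210.526ms @ 3/5 + 70.175ms (1/5)
5. 280.702ms @ 4/5 + 70.175ms (1/5)
6. 350.877ms @ 1 + 350.877ms (1)
7. 701.754ms @ 2 + 350.877ms (1)
8. 1052.632ms @ 3 + 350.877ms (1)
9. 1403.509ms @ 4 + 350.877ms (1)
10. 1754.386ms @ 5 + 350.877ms (1)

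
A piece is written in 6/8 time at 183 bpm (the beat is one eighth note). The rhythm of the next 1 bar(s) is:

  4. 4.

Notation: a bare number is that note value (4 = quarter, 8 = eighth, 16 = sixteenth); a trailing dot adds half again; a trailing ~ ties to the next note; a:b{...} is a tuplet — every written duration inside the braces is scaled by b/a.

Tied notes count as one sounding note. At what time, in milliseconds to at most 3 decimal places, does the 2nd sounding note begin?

note 2 onset = 3b = 983.607ms

1. 0.0ms @ 0 + 983.607ms (3)
2. 983.607ms @ 3 + 983.607ms (3)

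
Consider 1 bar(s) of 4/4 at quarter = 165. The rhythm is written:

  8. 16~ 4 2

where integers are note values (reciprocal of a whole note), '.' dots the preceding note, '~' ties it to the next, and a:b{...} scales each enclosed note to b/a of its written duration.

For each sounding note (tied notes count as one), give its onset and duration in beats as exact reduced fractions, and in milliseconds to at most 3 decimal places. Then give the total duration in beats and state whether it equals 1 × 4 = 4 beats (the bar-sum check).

1) 0.0ms=0b +272.727ms=3/4b
2) 272.727ms=3/4b +454.545ms=5/4b
3) 727.273ms=2b +727.273ms=2b
Σ=4b of 4 (165bpm 4/4) — PASS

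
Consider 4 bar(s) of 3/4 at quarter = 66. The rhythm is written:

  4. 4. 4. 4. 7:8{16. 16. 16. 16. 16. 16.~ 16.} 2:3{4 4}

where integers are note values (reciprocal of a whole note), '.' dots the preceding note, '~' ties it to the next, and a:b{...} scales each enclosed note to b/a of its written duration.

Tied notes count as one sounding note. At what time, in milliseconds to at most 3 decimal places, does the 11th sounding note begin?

note 11 onset = 9b = 8181.818ms

1. 0.0ms @ 0 + 1363.636ms (3/2)
2. 1363.636ms @ 3/2 + 1363.636ms (3/2)
3. 2727.273ms @ 3 + 1363.636ms (3/2)
4. 4090.909ms @ 9/2 + 1363.636ms (3/2)
5. 5454.545ms @ 6 + 389.61ms (3/7)
6. 5844.156ms @ 45/7 + 389.61ms (3/7)
7. 6233.766ms @ 48/7 + 389.61ms (3/7)
8. 6623.377ms @ 51/7 + 389.61ms (3/7)
9. 7012.987ms @ 54/7 + 389.61ms (3/7)
10. 7402.597ms @ 57/7 + 779.221ms (6/7)
11. 8181.818ms @ 9 + 1363.636ms (3/2)
12. 9545.455ms @ 21/2 + 1363.636ms (3/2)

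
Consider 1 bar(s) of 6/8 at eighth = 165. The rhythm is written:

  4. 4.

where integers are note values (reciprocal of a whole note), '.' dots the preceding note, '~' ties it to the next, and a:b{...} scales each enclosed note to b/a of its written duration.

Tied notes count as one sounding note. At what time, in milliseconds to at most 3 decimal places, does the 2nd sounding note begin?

note 2 onset = 3b = 1090.909ms

1. 0.0ms @ 0 + 1090.909ms (3)
2. 1090.909ms @ 3 + 1090.909ms (3)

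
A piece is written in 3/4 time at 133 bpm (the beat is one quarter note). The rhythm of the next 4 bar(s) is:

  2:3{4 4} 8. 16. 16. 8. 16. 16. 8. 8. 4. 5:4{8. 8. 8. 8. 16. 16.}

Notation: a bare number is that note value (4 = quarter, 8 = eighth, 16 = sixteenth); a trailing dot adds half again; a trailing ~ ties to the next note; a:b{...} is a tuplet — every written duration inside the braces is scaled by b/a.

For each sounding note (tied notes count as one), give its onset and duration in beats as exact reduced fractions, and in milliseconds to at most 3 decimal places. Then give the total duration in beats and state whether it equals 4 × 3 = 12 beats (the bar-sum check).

1) 0.0ms=0b +676.692ms=3/2b
2) 676.692ms=3/2b +676.692ms=3/2b
3) 1353.383ms=3b +338.346ms=3/4b
4) 1691.729ms=15/4b +169.173ms=3/8b
5) 1860.902ms=33/8b +169.173ms=3/8b
6) 2030.075ms=9/2b +338.346ms=3/4b
7) 2368.421ms=21/4b +169.173ms=3/8b
8) 2537.594ms=45/8b +169.173ms=3/8b
9) 2706.767ms=6b +338.346ms=3/4b
10) 3045.113ms=27/4b +338.346ms=3/4b
11) 3383.459ms=15/2b +676.692ms=3/2b
12) 4060.15ms=9b +270.677ms=3/5b
13) 4330.827ms=48/5b +270.677ms=3/5b
14) 4601.504ms=51/5b +270.677ms=3/5b
15) 4872.18ms=54/5b +270.677ms=3/5b
16) 5142.857ms=57/5b +135.338ms=3/10b
17) 5278.195ms=117/10b +135.338ms=3/10b
Σ=12b of 12 (133bpm 3/4) — PASS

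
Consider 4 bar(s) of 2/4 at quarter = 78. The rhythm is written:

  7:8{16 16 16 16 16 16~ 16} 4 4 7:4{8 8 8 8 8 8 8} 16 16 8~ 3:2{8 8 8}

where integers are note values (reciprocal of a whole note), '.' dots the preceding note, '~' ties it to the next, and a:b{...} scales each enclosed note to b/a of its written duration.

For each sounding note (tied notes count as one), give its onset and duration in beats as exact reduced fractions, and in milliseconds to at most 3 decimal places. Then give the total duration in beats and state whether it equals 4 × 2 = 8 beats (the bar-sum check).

1) 0.0ms=0b +219.78ms=2/7b
2) 219.78ms=2/7b +219.78ms=2/7b
3) 439.56ms=4/7b +219.78ms=2/7b
4) 659.341ms=6/7b +219.78ms=2/7b
5) 879.121ms=8/7b +219.78ms=2/7b
6) 1098.901ms=10/7b +439.56ms=4/7b
7) 1538.462ms=2b +769.231ms=1b
8) 2307.692ms=3b +769.231ms=1b
9) 3076.923ms=4b +219.78ms=2/7b
10) 3296.703ms=30/7b +219.78ms=2/7b
11) 3516.484ms=32/7b +219.78ms=2/7b
12) 3736.264ms=34/7b +219.78ms=2/7b
13) 3956.044ms=36/7b +219.78ms=2/7b
14) 4175.824ms=38/7b +219.78ms=2/7b
15) 4395.604ms=40/7b +219.78ms=2/7b
16) 4615.385ms=6b +192.308ms=1/4b
17) 4807.692ms=25/4b +192.308ms=1/4b
18) 5000.0ms=13/2b +641.026ms=5/6b
19) 5641.026ms=22/3b +256.41ms=1/3b
20) 5897.436ms=23/3b +256.41ms=1/3b
Σ=8b of 8 (78bpm 2/4) — PASS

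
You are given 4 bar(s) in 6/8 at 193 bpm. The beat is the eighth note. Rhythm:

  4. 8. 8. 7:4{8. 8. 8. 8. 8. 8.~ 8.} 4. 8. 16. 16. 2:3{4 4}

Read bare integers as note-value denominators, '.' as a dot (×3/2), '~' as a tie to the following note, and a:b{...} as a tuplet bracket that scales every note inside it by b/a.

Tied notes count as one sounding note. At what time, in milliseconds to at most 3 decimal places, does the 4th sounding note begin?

1. 0.0ms @ 0 + 932.642ms (3)
2. 932.642ms @ 3 + 466.321ms (3/2)
3. 1398.964ms @ 9/2 + 466.321ms (3/2)
4. 1865.285ms @ 6 + 266.469ms (6/7)
5. 2131.754ms @ 48/7 + 266.469ms (6/7)
6. 2398.224ms @ 54/7 + 266.469ms (6/7)
7. 2664.693ms @ 60/7 + 266.469ms (6/7)
8. 2931.162ms @ 66/7 + 266.469ms (6/7)
9. 3197.631ms @ 72/7 + 532.939ms (12/7)
10. 3730.57ms @ 12 + 932.642ms (3)
11. 4663.212ms @ 15 + 466.321ms (3/2)
12. 5129.534ms @ 33/2 + 233.161ms (3/4)
13. 5362.694ms @ 69/4 + 233.161ms (3/4)
14. 5595.855ms @ 18 + 932.642ms (3)
15. 6528.497ms @ 21 + 932.642ms (3)

note 4 onset = 6b = 1865.285ms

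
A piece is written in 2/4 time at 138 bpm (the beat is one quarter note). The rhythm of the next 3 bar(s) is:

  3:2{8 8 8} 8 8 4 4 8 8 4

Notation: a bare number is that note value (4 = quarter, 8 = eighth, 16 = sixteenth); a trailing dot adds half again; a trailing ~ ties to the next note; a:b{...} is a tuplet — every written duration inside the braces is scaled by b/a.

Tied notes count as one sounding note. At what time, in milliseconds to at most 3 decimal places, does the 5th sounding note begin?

1. 0.0ms @ 0 + 144.928ms (1/3)
2. 144.928ms @ 1/3 + 144.928ms (1/3)
3. 289.855ms @ 2/3 + 144.928ms (1/3)
4. 434.783ms @ 1 + 217.391ms (1/2)
5. 652.174ms @ 3/2 + 217.391ms (1/2)
6. 869.565ms @ 2 + 434.783ms (1)
7. 1304.348ms @ 3 + 434.783ms (1)
8. 1739.13ms @ 4 + 217.391ms (1/2)
9. 1956.522ms @ 9/2 + 217.391ms (1/2)
10. 2173.913ms @ 5 + 434.783ms (1)

note 5 onset = 3/2b = 652.174ms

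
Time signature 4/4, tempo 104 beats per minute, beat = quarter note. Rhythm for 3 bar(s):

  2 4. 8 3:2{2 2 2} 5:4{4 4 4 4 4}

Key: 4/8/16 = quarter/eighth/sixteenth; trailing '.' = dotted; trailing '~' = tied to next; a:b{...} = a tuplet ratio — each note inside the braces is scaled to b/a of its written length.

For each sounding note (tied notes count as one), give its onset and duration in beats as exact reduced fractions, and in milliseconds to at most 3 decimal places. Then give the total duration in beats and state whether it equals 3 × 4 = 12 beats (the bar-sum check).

1) 0.0ms=0b +1153.846ms=2b
2) 1153.846ms=2b +865.385ms=3/2b
3) 2019.231ms=7/2b +288.462ms=1/2b
4) 2307.692ms=4b +769.231ms=4/3b
5) 3076.923ms=16/3b +769.231ms=4/3b
6) 3846.154ms=20/3b +769.231ms=4/3b
7) 4615.385ms=8b +461.538ms=4/5b
8) 5076.923ms=44/5b +461.538ms=4/5b
9) 5538.462ms=48/5b +461.538ms=4/5b
10) 6000.0ms=52/5b +461.538ms=4/5b
11) 6461.538ms=56/5b +461.538ms=4/5b
Σ=12b of 12 (104bpm 4/4) — PASS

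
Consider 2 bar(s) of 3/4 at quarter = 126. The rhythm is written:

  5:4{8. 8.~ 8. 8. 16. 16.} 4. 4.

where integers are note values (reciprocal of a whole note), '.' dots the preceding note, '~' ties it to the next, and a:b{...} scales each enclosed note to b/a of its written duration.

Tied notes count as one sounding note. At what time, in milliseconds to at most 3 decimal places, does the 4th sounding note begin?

note 4 onset = 12/5b = 1142.857ms

1. 0.0ms @ 0 + 285.714ms (3/5)
2. 285.714ms @ 3/5 + 571.429ms (6/5)
3. 857.143ms @ 9/5 + 285.714ms (3/5)
4. 1142.857ms @ 12/5 + 142.857ms (3/10)
5. 1285.714ms @ 27/10 + 142.857ms (3/10)
6. 1428.571ms @ 3 + 714.286ms (3/2)
7. 2142.857ms @ 9/2 + 714.286ms (3/2)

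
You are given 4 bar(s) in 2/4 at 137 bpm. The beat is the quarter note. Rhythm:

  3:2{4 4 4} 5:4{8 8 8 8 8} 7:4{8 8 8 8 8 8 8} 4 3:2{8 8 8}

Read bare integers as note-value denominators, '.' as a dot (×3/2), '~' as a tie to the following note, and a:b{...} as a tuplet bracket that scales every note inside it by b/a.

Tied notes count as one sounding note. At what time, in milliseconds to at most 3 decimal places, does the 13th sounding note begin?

note 13 onset = 36/7b = 2252.346ms

1. 0.0ms @ 0 + 291.971ms (2/3)
2. 291.971ms @ 2/3 + 291.971ms (2/3)
3. 583.942ms @ 4/3 + 291.971ms (2/3)
4. 875.912ms @ 2 + 175.182ms (2/5)
5. 1051.095ms @ 12/5 + 175.182ms (2/5)
6. 1226.277ms @ 14/5 + 175.182ms (2/5)
7. 1401.46ms @ 16/5 + 175.182ms (2/5)
8. 1576.642ms @ 18/5 + 175.182ms (2/5)
9. 1751.825ms @ 4 + 125.13ms (2/7)
10. 1876.955ms @ 30/7 + 125.13ms (2/7)
11. 2002.086ms @ 32/7 + 125.13ms (2/7)
12. 2127.216ms @ 34/7 + 125.13ms (2/7)
13. 2252.346ms @ 36/7 + 125.13ms (2/7)
14. 2377.477ms @ 38/7 + 125.13ms (2/7)
15. 2502.607ms @ 40/7 + 125.13ms (2/7)
16. 2627.737ms @ 6 + 437.956ms (1)
17. 3065.693ms @ 7 + 145.985ms (1/3)
18. 3211.679ms @ 22/3 + 145.985ms (1/3)
19. 3357.664ms @ 23/3 + 145.985ms (1/3)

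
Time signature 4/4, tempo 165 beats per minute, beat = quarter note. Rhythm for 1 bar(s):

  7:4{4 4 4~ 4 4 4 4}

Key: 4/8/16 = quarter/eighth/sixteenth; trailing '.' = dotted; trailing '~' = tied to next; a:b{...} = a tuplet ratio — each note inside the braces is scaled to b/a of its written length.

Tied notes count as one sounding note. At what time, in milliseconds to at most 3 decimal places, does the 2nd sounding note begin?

1. 0.0ms @ 0 + 207.792ms (4/7)
2. 207.792ms @ 4/7 + 207.792ms (4/7)
3. 415.584ms @ 8/7 + 415.584ms (8/7)
4. 831.169ms @ 16/7 + 207.792ms (4/7)
5. 1038.961ms @ 20/7 + 207.792ms (4/7)
6. 1246.753ms @ 24/7 + 207.792ms (4/7)

note 2 onset = 4/7b = 207.792ms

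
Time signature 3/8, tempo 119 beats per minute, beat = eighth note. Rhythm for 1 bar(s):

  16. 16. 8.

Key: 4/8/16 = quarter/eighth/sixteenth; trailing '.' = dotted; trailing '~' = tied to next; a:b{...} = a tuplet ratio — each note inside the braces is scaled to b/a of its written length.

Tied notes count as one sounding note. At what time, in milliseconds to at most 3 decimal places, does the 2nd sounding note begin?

1. 0.0ms @ 0 + 378.151ms (3/4)
2. 378.151ms @ 3/4 + 378.151ms (3/4)
3. 756.303ms @ 3/2 + 756.303ms (3/2)

note 2 onset = 3/4b = 378.151ms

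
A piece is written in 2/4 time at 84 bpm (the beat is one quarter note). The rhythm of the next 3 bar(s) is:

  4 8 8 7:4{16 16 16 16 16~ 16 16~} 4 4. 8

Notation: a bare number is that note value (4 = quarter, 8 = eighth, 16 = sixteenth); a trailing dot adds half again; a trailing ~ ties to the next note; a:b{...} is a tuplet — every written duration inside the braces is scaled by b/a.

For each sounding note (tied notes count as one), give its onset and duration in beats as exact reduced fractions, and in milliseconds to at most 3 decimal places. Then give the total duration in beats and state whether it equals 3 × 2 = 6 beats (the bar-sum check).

1) 0.0ms=0b +714.286ms=1b
2) 714.286ms=1b +357.143ms=1/2b
3) 1071.429ms=3/2b +357.143ms=1/2b
4) 1428.571ms=2b +102.041ms=1/7b
5) 1530.612ms=15/7b +102.041ms=1/7b
6) 1632.653ms=16/7b +102.041ms=1/7b
7) 1734.694ms=17/7b +102.041ms=1/7b
8) 1836.735ms=18/7b +204.082ms=2/7b
9) 2040.816ms=20/7b +816.327ms=8/7b
10) 2857.143ms=4b +1071.429ms=3/2b
11) 3928.571ms=11/2b +357.143ms=1/2b
Σ=6b of 6 (84bpm 2/4) — PASS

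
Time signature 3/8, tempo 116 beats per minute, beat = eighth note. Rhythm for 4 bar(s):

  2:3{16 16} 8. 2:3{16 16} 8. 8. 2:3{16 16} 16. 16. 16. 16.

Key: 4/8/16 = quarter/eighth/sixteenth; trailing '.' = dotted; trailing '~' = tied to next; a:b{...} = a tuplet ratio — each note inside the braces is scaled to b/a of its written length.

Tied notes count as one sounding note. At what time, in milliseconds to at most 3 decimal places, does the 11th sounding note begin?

1. 0.0ms @ 0 + 387.931ms (3/4)
2. 387.931ms @ 3/4 + 387.931ms (3/4)
3. 775.862ms @ 3/2 + 775.862ms (3/2)
4. 1551.724ms @ 3 + 387.931ms (3/4)
5. 1939.655ms @ 15/4 + 387.931ms (3/4)
6. 2327.586ms @ 9/2 + 775.862ms (3/2)
7. 3103.448ms @ 6 + 775.862ms (3/2)
8. 3879.31ms @ 15/2 + 387.931ms (3/4)
9. 4267.241ms @ 33/4 + 387.931ms (3/4)
10. 4655.172ms @ 9 + 387.931ms (3/4)
11. 5043.103ms @ 39/4 + 387.931ms (3/4)
12. 5431.034ms @ 21/2 + 387.931ms (3/4)
13. 5818.966ms @ 45/4 + 387.931ms (3/4)

note 11 onset = 39/4b = 5043.103ms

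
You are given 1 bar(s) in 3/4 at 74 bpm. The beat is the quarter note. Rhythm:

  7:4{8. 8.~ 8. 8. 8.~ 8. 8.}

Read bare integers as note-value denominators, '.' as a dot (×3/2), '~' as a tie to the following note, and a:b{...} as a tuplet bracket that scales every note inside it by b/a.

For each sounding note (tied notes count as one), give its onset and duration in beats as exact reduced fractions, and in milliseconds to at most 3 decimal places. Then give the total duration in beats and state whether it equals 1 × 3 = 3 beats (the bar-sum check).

1) 0.0ms=0b +347.49ms=3/7b
2) 347.49ms=3/7b +694.981ms=6/7b
3) 1042.471ms=9/7b +347.49ms=3/7b
4) 1389.961ms=12/7b +694.981ms=6/7b
5) 2084.942ms=18/7b +347.49ms=3/7b
Σ=3b of 3 (74bpm 3/4) — PASS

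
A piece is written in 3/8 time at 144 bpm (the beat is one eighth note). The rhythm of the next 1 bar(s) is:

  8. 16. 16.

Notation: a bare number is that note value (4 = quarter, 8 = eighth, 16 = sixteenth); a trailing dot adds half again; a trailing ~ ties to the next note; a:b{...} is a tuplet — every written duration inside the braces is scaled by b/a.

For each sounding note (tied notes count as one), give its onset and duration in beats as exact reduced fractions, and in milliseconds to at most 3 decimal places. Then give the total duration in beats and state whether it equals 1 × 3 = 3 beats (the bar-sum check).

1) 0.0ms=0b +625.0ms=3/2b
2) 625.0ms=3/2b +312.5ms=3/4b
3) 937.5ms=9/4b +312.5ms=3/4b
Σ=3b of 3 (144bpm 3/8) — PASS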